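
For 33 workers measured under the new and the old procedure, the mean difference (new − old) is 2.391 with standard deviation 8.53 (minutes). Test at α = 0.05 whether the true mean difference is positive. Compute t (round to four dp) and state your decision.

H0: μ_d = 0; H1: μ_d > 0 (paired t-test on the differences, right-tailed).
t = d̄/(s_d/√n) = 2.391/(8.53/√33) = 1.6102
df = n − 1 = 32
p-value = P(T ≥ 1.6102) ≈ 0.059
Since p ≈ 0.059 > α = 0.05, fail to reject H0; the evidence is not statistically significant.

t = 1.6102; fail to reject H0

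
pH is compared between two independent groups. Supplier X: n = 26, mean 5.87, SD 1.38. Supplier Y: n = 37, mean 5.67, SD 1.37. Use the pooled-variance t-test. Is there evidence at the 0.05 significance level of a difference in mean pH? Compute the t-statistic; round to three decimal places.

0.569

Let group 1 = supplier X, group 2 = supplier Y. H0: μ_1 = μ_2; H1: μ_1 ≠ μ_2 (two-sample pooled-variance t-test, two-sided).
s_p² = [(26−1)·1.38² + (37−1)·1.37²]/(26+37−2) = 1.88817
t = (5.87 − 5.67)/√[1.88817·(1/26 + 1/37)] = 0.569
df = n₁ + n₂ − 2 = 61
Two-sided p-value ≈ 0.5716
Since p ≈ 0.5716 > α = 0.05, fail to reject H0; the evidence is not statistically significant.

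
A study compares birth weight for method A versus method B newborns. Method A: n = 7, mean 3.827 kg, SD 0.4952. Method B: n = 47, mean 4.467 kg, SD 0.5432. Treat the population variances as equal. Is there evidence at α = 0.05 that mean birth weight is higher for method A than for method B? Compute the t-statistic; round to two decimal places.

-2.94

Let group 1 = method A, group 2 = method B. H0: μ_1 = μ_2; H1: μ_1 > μ_2 (two-sample pooled-variance t-test, right-tailed).
s_p² = [(7−1)·0.4952² + (47−1)·0.5432²]/(7+47−2) = 0.289315
t = (3.827 − 4.467)/√[0.289315·(1/7 + 1/47)] = -2.94
df = n₁ + n₂ − 2 = 52
p-value = P(T ≥ -2.94) ≈ 0.998
Since p ≈ 0.998 > α = 0.05, fail to reject H0; the evidence is not statistically significant.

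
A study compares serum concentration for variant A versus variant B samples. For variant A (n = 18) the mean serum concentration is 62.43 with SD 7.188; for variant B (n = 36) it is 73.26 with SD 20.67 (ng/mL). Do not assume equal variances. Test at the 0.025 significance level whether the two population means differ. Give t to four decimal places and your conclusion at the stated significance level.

t = -2.8210; reject H0

Let group 1 = variant A, group 2 = variant B. H0: μ_1 = μ_2; H1: μ_1 ≠ μ_2 (Welch's two-sample t-test, two-sided).
t = (x̄_1 − x̄_2)/√(s_1²/n_1 + s_2²/n_2) = (62.43 − 73.26)/√(7.188²/18 + 20.67²/36) = -2.8210
Welch–Satterthwaite df ≈ 48.18
Two-sided p-value ≈ 0.007
Since p ≈ 0.007 < α = 0.025, reject H0; the evidence is statistically significant.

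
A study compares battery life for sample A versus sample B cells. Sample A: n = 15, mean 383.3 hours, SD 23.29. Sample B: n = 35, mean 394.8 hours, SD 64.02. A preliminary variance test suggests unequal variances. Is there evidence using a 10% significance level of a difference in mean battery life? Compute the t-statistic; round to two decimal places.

Let group 1 = sample A, group 2 = sample B. H0: μ_1 = μ_2; H1: μ_1 ≠ μ_2 (Welch's two-sample t-test, two-sided).
t = (x̄_1 − x̄_2)/√(s_1²/n_1 + s_2²/n_2) = (383.3 − 394.8)/√(23.29²/15 + 64.02²/35) = -0.93
Welch–Satterthwaite df ≈ 47.29
Two-sided p-value ≈ 0.358
Since p ≈ 0.358 > α = 0.1, fail to reject H0; the evidence is not statistically significant.

-0.93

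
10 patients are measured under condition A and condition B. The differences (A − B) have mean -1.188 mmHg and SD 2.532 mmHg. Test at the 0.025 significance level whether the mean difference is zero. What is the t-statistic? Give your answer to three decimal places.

-1.484

H0: μ_d = 0; H1: μ_d ≠ 0 (paired t-test on the differences, two-sided).
t = d̄/(s_d/√n) = -1.188/(2.532/√10) = -1.484
df = n − 1 = 9
Two-sided p-value ≈ 0.1720
Since p ≈ 0.1720 > α = 0.025, fail to reject H0; the evidence is not statistically significant.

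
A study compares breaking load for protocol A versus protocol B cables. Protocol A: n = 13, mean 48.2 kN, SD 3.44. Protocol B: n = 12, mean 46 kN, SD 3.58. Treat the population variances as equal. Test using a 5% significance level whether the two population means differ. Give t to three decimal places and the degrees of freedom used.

Let group 1 = protocol A, group 2 = protocol B. H0: μ_1 = μ_2; H1: μ_1 ≠ μ_2 (two-sample pooled-variance t-test, two-sided).
s_p² = [(13−1)·3.44² + (12−1)·3.58²]/(13+12−2) = 12.3036
t = (48.2 − 46)/√[12.3036·(1/13 + 1/12)] = 1.567
df = n₁ + n₂ − 2 = 23
Two-sided p-value ≈ 0.1308
Since p ≈ 0.1308 > α = 0.05, fail to reject H0; the evidence is not statistically significant.

t = 1.567, df = 23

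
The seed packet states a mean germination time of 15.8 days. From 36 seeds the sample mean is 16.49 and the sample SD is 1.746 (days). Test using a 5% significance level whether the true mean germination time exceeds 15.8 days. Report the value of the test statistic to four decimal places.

H0: μ = 15.8; H1: μ > 15.8 (one-sample t-test, right-tailed).
t = (x̄ − μ₀)/(s/√n) = (16.49 − 15.8)/(1.746/√36) = 2.3711
df = n − 1 = 35
p-value = P(T ≥ 2.3711) ≈ 0.0117
Since p ≈ 0.0117 < α = 0.05, reject H0; the evidence is statistically significant.

2.3711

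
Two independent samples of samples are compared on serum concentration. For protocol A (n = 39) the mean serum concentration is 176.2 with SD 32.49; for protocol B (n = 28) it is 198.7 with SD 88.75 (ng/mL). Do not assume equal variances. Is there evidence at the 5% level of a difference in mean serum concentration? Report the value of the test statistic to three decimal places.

Let group 1 = protocol A, group 2 = protocol B. H0: μ_1 = μ_2; H1: μ_1 ≠ μ_2 (Welch's two-sample t-test, two-sided).
t = (x̄_1 − x̄_2)/√(s_1²/n_1 + s_2²/n_2) = (176.2 − 198.7)/√(32.49²/39 + 88.75²/28) = -1.281
Welch–Satterthwaite df ≈ 32.23
Two-sided p-value ≈ 0.209
Since p ≈ 0.209 > α = 0.05, fail to reject H0; the evidence is not statistically significant.

-1.281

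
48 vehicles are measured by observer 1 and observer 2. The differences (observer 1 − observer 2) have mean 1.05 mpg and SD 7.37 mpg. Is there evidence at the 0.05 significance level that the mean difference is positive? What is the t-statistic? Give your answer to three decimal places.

H0: μ_d = 0; H1: μ_d > 0 (paired t-test on the differences, right-tailed).
t = d̄/(s_d/√n) = 1.05/(7.37/√48) = 0.987
df = n − 1 = 47
p-value = P(T ≥ 0.987) ≈ 0.164
Since p ≈ 0.164 > α = 0.05, fail to reject H0; the data do not provide sufficient evidence against H0.

0.987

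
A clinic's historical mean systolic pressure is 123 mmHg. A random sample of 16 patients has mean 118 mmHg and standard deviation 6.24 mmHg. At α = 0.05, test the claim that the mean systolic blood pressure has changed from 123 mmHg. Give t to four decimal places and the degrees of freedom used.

t = -3.2051, df = 15

H0: μ = 123; H1: μ ≠ 123 (one-sample t-test, two-sided).
t = (x̄ − μ₀)/(s/√n) = (118 − 123)/(6.24/√16) = -3.2051
df = n − 1 = 15
Two-sided p-value ≈ 0.0059
Since p ≈ 0.0059 < α = 0.05, reject H0; the data support H1.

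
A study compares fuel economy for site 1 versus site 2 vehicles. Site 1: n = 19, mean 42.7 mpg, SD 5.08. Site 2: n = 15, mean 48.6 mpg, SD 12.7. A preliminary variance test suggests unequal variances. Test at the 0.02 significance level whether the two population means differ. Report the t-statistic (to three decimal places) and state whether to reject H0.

Let group 1 = site 1, group 2 = site 2. H0: μ_1 = μ_2; H1: μ_1 ≠ μ_2 (Welch's two-sample t-test, two-sided).
t = (x̄_1 − x̄_2)/√(s_1²/n_1 + s_2²/n_2) = (42.7 − 48.6)/√(5.08²/19 + 12.7²/15) = -1.695
Welch–Satterthwaite df ≈ 17.54
Two-sided p-value ≈ 0.1077
Since p ≈ 0.1077 > α = 0.02, fail to reject H0; the evidence is not statistically significant.

t = -1.695; fail to reject H0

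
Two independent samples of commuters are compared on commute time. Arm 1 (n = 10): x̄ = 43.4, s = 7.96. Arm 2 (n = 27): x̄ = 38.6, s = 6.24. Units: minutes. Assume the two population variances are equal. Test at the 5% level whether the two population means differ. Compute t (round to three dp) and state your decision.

t = 1.928; fail to reject H0

Let group 1 = arm 1, group 2 = arm 2. H0: μ_1 = μ_2; H1: μ_1 ≠ μ_2 (two-sample pooled-variance t-test, two-sided).
s_p² = [(10−1)·7.96² + (27−1)·6.24²]/(10+27−2) = 45.2181
t = (43.4 − 38.6)/√[45.2181·(1/10 + 1/27)] = 1.928
df = n₁ + n₂ − 2 = 35
Two-sided p-value ≈ 0.062
Since p ≈ 0.062 > α = 0.05, fail to reject H0; the data do not provide sufficient evidence against H0.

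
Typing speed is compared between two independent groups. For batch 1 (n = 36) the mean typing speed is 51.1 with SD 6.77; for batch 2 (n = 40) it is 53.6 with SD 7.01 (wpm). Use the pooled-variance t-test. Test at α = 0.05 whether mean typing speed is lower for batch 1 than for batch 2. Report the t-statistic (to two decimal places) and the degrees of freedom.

t = -1.58, df = 74

Let group 1 = batch 1, group 2 = batch 2. H0: μ_1 = μ_2; H1: μ_1 < μ_2 (two-sample pooled-variance t-test, left-tailed).
s_p² = [(36−1)·6.77² + (40−1)·7.01²]/(36+40−2) = 47.5759
t = (51.1 − 53.6)/√[47.5759·(1/36 + 1/40)] = -1.58
df = n₁ + n₂ − 2 = 74
p-value = P(T ≤ -1.58) ≈ 0.0595
Since p ≈ 0.0595 > α = 0.05, fail to reject H0; the evidence is not statistically significant.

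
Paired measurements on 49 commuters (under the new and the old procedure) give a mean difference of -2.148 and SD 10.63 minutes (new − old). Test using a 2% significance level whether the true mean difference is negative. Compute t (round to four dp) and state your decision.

t = -1.4145; fail to reject H0

H0: μ_d = 0; H1: μ_d < 0 (paired t-test on the differences, left-tailed).
t = d̄/(s_d/√n) = -2.148/(10.63/√49) = -1.4145
df = n − 1 = 48
p-value = P(T ≤ -1.4145) ≈ 0.082
Since p ≈ 0.082 > α = 0.02, fail to reject H0; the data do not provide sufficient evidence against H0.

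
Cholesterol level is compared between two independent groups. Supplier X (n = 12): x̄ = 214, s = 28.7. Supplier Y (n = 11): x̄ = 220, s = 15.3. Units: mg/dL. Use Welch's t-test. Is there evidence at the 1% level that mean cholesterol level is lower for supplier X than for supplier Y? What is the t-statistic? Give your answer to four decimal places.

Let group 1 = supplier X, group 2 = supplier Y. H0: μ_1 = μ_2; H1: μ_1 < μ_2 (Welch's two-sample t-test, left-tailed).
t = (x̄_1 − x̄_2)/√(s_1²/n_1 + s_2²/n_2) = (214 − 220)/√(28.7²/12 + 15.3²/11) = -0.6327
Welch–Satterthwaite df ≈ 17.07
p-value = P(T ≤ -0.6327) ≈ 0.2676
Since p ≈ 0.2676 > α = 0.01, fail to reject H0; the evidence is not statistically significant.

-0.6327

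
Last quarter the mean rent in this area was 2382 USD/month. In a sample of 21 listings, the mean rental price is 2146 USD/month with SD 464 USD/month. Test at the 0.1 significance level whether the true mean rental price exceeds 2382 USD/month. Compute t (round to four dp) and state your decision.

t = -2.3308; fail to reject H0

H0: μ = 2382; H1: μ > 2382 (one-sample t-test, right-tailed).
t = (x̄ − μ₀)/(s/√n) = (2146 − 2382)/(464/√21) = -2.3308
df = n − 1 = 20
p-value = P(T ≥ -2.3308) ≈ 0.985
Since p ≈ 0.985 > α = 0.1, fail to reject H0; the data do not provide sufficient evidence against H0.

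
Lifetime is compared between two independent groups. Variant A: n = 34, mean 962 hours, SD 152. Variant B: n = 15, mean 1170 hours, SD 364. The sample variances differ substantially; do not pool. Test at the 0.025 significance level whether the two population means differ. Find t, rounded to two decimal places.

Let group 1 = variant A, group 2 = variant B. H0: μ_1 = μ_2; H1: μ_1 ≠ μ_2 (Welch's two-sample t-test, two-sided).
t = (x̄_1 − x̄_2)/√(s_1²/n_1 + s_2²/n_2) = (962 − 1170)/√(152²/34 + 364²/15) = -2.13
Welch–Satterthwaite df ≈ 16.20
Two-sided p-value ≈ 0.049
Since p ≈ 0.049 > α = 0.025, fail to reject H0; the data do not provide sufficient evidence against H0.

-2.13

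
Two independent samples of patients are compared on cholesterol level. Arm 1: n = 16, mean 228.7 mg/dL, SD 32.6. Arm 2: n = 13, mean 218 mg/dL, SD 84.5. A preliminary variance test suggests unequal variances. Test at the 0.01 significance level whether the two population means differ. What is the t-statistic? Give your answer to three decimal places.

Let group 1 = arm 1, group 2 = arm 2. H0: μ_1 = μ_2; H1: μ_1 ≠ μ_2 (Welch's two-sample t-test, two-sided).
t = (x̄_1 − x̄_2)/√(s_1²/n_1 + s_2²/n_2) = (228.7 − 218)/√(32.6²/16 + 84.5²/13) = 0.431
Welch–Satterthwaite df ≈ 14.90
Two-sided p-value ≈ 0.672
Since p ≈ 0.672 > α = 0.01, fail to reject H0; the data do not provide sufficient evidence against H0.

0.431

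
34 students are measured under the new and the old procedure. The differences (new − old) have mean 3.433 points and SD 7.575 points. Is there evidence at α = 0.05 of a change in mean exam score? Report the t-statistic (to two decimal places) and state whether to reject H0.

t = 2.64; reject H0

H0: μ_d = 0; H1: μ_d ≠ 0 (paired t-test on the differences, two-sided).
t = d̄/(s_d/√n) = 3.433/(7.575/√34) = 2.64
df = n − 1 = 33
Two-sided p-value ≈ 0.012
Since p ≈ 0.012 < α = 0.05, reject H0; the evidence is statistically significant.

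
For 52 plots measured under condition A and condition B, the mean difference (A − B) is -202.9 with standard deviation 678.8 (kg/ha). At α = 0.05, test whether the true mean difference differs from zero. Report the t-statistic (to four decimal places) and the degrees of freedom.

H0: μ_d = 0; H1: μ_d ≠ 0 (paired t-test on the differences, two-sided).
t = d̄/(s_d/√n) = -202.9/(678.8/√52) = -2.1555
df = n − 1 = 51
Two-sided p-value ≈ 0.036
Since p ≈ 0.036 < α = 0.05, reject H0; the data support H1.

t = -2.1555, df = 51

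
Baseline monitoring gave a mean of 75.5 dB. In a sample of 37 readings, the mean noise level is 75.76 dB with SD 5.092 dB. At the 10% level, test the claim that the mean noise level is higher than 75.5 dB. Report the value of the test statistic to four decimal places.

H0: μ = 75.5; H1: μ > 75.5 (one-sample t-test, right-tailed).
t = (x̄ − μ₀)/(s/√n) = (75.76 − 75.5)/(5.092/√37) = 0.3106
df = n − 1 = 36
p-value = P(T ≥ 0.3106) ≈ 0.3790
Since p ≈ 0.3790 > α = 0.1, fail to reject H0; the data do not provide sufficient evidence against H0.

0.3106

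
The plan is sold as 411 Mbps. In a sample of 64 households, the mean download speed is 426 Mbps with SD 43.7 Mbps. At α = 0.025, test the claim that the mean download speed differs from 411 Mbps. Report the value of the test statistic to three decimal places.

2.746

H0: μ = 411; H1: μ ≠ 411 (one-sample t-test, two-sided).
t = (x̄ − μ₀)/(s/√n) = (426 − 411)/(43.7/√64) = 2.746
df = n − 1 = 63
Two-sided p-value ≈ 0.0079
Since p ≈ 0.0079 < α = 0.025, reject H0; the data support H1.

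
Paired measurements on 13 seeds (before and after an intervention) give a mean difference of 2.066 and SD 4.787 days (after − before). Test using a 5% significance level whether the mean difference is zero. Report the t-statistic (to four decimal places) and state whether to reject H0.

t = 1.5561; fail to reject H0

H0: μ_d = 0; H1: μ_d ≠ 0 (paired t-test on the differences, two-sided).
t = d̄/(s_d/√n) = 2.066/(4.787/√13) = 1.5561
df = n − 1 = 12
Two-sided p-value ≈ 0.1457
Since p ≈ 0.1457 > α = 0.05, fail to reject H0; the evidence is not statistically significant.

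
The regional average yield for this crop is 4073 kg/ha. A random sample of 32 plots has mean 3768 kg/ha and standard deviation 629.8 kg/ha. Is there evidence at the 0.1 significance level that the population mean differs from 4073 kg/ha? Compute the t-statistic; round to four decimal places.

-2.7395

H0: μ = 4073; H1: μ ≠ 4073 (one-sample t-test, two-sided).
t = (x̄ − μ₀)/(s/√n) = (3768 − 4073)/(629.8/√32) = -2.7395
df = n − 1 = 31
Two-sided p-value ≈ 0.010
Since p ≈ 0.010 < α = 0.1, reject H0; the evidence is statistically significant.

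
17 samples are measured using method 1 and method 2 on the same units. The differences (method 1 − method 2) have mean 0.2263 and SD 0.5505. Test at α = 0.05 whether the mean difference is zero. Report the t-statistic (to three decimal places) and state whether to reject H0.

t = 1.695; fail to reject H0

H0: μ_d = 0; H1: μ_d ≠ 0 (paired t-test on the differences, two-sided).
t = d̄/(s_d/√n) = 0.2263/(0.5505/√17) = 1.695
df = n − 1 = 16
Two-sided p-value ≈ 0.1095
Since p ≈ 0.1095 > α = 0.05, fail to reject H0; the evidence is not statistically significant.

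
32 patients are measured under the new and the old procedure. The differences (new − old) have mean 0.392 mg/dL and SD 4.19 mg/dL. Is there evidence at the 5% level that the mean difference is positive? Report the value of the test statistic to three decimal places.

H0: μ_d = 0; H1: μ_d > 0 (paired t-test on the differences, right-tailed).
t = d̄/(s_d/√n) = 0.392/(4.19/√32) = 0.529
df = n − 1 = 31
p-value = P(T ≥ 0.529) ≈ 0.300
Since p ≈ 0.300 > α = 0.05, fail to reject H0; the evidence is not statistically significant.

0.529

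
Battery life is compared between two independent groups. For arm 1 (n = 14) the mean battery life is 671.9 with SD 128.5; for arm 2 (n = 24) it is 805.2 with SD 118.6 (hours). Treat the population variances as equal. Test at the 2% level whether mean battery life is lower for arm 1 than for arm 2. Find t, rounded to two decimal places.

Let group 1 = arm 1, group 2 = arm 2. H0: μ_1 = μ_2; H1: μ_1 < μ_2 (two-sample pooled-variance t-test, left-tailed).
s_p² = [(14−1)·128.5² + (24−1)·118.6²]/(14+24−2) = 14949.3
t = (671.9 − 805.2)/√[14949.3·(1/14 + 1/24)] = -3.24
df = n₁ + n₂ − 2 = 36
p-value = P(T ≤ -3.24) ≈ 0.001
Since p ≈ 0.001 < α = 0.02, reject H0; the data support H1.

-3.24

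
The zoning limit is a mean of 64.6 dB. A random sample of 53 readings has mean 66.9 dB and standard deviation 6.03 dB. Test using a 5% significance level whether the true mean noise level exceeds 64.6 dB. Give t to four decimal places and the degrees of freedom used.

H0: μ = 64.6; H1: μ > 64.6 (one-sample t-test, right-tailed).
t = (x̄ − μ₀)/(s/√n) = (66.9 − 64.6)/(6.03/√53) = 2.7768
df = n − 1 = 52
p-value = P(T ≥ 2.7768) ≈ 0.0038
Since p ≈ 0.0038 < α = 0.05, reject H0; the data support H1.

t = 2.7768, df = 52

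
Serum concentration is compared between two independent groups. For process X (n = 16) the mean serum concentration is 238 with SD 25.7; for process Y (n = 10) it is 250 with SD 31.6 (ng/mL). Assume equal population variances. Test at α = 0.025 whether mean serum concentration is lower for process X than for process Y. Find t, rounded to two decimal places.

Let group 1 = process X, group 2 = process Y. H0: μ_1 = μ_2; H1: μ_1 < μ_2 (two-sample pooled-variance t-test, left-tailed).
s_p² = [(16−1)·25.7² + (10−1)·31.6²]/(16+10−2) = 787.266
t = (238 − 250)/√[787.266·(1/16 + 1/10)] = -1.06
df = n₁ + n₂ − 2 = 24
p-value = P(T ≤ -1.06) ≈ 0.1496
Since p ≈ 0.1496 > α = 0.025, fail to reject H0; the data do not provide sufficient evidence against H0.

-1.06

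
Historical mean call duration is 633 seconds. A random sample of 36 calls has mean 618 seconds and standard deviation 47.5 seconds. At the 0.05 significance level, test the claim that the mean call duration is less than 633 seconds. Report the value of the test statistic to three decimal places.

H0: μ = 633; H1: μ < 633 (one-sample t-test, left-tailed).
t = (x̄ − μ₀)/(s/√n) = (618 − 633)/(47.5/√36) = -1.895
df = n − 1 = 35
p-value = P(T ≤ -1.895) ≈ 0.0332
Since p ≈ 0.0332 < α = 0.05, reject H0; the evidence is statistically significant.

-1.895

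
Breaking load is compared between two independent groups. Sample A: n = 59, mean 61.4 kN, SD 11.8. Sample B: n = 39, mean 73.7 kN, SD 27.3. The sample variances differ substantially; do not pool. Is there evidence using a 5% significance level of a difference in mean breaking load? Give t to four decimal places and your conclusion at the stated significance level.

t = -2.6545; reject H0

Let group 1 = sample A, group 2 = sample B. H0: μ_1 = μ_2; H1: μ_1 ≠ μ_2 (Welch's two-sample t-test, two-sided).
t = (x̄_1 − x̄_2)/√(s_1²/n_1 + s_2²/n_2) = (61.4 − 73.7)/√(11.8²/59 + 27.3²/39) = -2.6545
Welch–Satterthwaite df ≈ 47.49
Two-sided p-value ≈ 0.011
Since p ≈ 0.011 < α = 0.05, reject H0; the data support H1.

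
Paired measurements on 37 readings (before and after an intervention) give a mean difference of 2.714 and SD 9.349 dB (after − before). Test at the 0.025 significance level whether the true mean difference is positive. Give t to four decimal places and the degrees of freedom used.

H0: μ_d = 0; H1: μ_d > 0 (paired t-test on the differences, right-tailed).
t = d̄/(s_d/√n) = 2.714/(9.349/√37) = 1.7658
df = n − 1 = 36
p-value = P(T ≥ 1.7658) ≈ 0.0430
Since p ≈ 0.0430 > α = 0.025, fail to reject H0; the evidence is not statistically significant.

t = 1.7658, df = 36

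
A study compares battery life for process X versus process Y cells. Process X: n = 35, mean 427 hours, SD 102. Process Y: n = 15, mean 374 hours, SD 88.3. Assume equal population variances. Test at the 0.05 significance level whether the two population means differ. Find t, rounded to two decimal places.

1.75

Let group 1 = process X, group 2 = process Y. H0: μ_1 = μ_2; H1: μ_1 ≠ μ_2 (two-sample pooled-variance t-test, two-sided).
s_p² = [(35−1)·102² + (15−1)·88.3²]/(35+15−2) = 9643.59
t = (427 − 374)/√[9643.59·(1/35 + 1/15)] = 1.75
df = n₁ + n₂ − 2 = 48
Two-sided p-value ≈ 0.0867
Since p ≈ 0.0867 > α = 0.05, fail to reject H0; the evidence is not statistically significant.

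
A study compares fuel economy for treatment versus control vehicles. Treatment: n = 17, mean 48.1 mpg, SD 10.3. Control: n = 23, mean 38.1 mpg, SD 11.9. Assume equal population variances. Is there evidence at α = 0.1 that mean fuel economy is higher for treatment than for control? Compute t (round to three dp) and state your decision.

Let group 1 = treatment, group 2 = control. H0: μ_1 = μ_2; H1: μ_1 > μ_2 (two-sample pooled-variance t-test, right-tailed).
s_p² = [(17−1)·10.3² + (23−1)·11.9²]/(17+23−2) = 126.654
t = (48.1 − 38.1)/√[126.654·(1/17 + 1/23)] = 2.778
df = n₁ + n₂ − 2 = 38
p-value = P(T ≥ 2.778) ≈ 0.0042
Since p ≈ 0.0042 < α = 0.1, reject H0; the evidence is statistically significant.

t = 2.778; reject H0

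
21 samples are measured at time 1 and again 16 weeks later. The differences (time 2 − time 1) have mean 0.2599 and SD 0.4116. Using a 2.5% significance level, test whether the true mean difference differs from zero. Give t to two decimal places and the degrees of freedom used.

t = 2.89, df = 20

H0: μ_d = 0; H1: μ_d ≠ 0 (paired t-test on the differences, two-sided).
t = d̄/(s_d/√n) = 0.2599/(0.4116/√21) = 2.89
df = n − 1 = 20
Two-sided p-value ≈ 0.009
Since p ≈ 0.009 < α = 0.025, reject H0; the evidence is statistically significant.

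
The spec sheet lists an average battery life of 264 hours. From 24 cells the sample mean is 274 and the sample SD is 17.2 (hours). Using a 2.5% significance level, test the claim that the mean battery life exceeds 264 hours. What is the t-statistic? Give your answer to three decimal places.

2.848

H0: μ = 264; H1: μ > 264 (one-sample t-test, right-tailed).
t = (x̄ − μ₀)/(s/√n) = (274 − 264)/(17.2/√24) = 2.848
df = n − 1 = 23
p-value = P(T ≥ 2.848) ≈ 0.0046
Since p ≈ 0.0046 < α = 0.025, reject H0; the evidence is statistically significant.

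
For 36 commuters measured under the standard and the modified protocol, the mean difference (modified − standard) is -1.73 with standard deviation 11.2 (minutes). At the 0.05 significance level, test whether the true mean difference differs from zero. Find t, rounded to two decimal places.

H0: μ_d = 0; H1: μ_d ≠ 0 (paired t-test on the differences, two-sided).
t = d̄/(s_d/√n) = -1.73/(11.2/√36) = -0.93
df = n − 1 = 35
Two-sided p-value ≈ 0.3604
Since p ≈ 0.3604 > α = 0.05, fail to reject H0; the data do not provide sufficient evidence against H0.

-0.93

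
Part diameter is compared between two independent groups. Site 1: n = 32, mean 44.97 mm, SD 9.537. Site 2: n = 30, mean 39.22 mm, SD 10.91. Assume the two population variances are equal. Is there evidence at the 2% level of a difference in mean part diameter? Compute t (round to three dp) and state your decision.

t = 2.213; fail to reject H0

Let group 1 = site 1, group 2 = site 2. H0: μ_1 = μ_2; H1: μ_1 ≠ μ_2 (two-sample pooled-variance t-test, two-sided).
s_p² = [(32−1)·9.537² + (30−1)·10.91²]/(32+30−2) = 104.523
t = (44.97 − 39.22)/√[104.523·(1/32 + 1/30)] = 2.213
df = n₁ + n₂ − 2 = 60
Two-sided p-value ≈ 0.0307
Since p ≈ 0.0307 > α = 0.02, fail to reject H0; the data do not provide sufficient evidence against H0.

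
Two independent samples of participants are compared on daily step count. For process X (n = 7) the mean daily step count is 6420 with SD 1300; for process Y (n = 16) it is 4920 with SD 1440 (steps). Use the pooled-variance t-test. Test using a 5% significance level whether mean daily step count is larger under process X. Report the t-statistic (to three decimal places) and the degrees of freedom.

Let group 1 = process X, group 2 = process Y. H0: μ_1 = μ_2; H1: μ_1 > μ_2 (two-sample pooled-variance t-test, right-tailed).
s_p² = [(7−1)·1300² + (16−1)·1440²]/(7+16−2) = 1964000
t = (6420 − 4920)/√[1964000·(1/7 + 1/16)] = 2.362
df = n₁ + n₂ − 2 = 21
p-value = P(T ≥ 2.362) ≈ 0.014
Since p ≈ 0.014 < α = 0.05, reject H0; the evidence is statistically significant.

t = 2.362, df = 21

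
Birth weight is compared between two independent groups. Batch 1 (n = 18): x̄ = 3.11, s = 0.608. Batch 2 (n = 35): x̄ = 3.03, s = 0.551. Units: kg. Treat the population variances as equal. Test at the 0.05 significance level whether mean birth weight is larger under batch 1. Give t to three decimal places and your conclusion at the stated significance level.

Let group 1 = batch 1, group 2 = batch 2. H0: μ_1 = μ_2; H1: μ_1 > μ_2 (two-sample pooled-variance t-test, right-tailed).
s_p² = [(18−1)·0.608² + (35−1)·0.551²]/(18+35−2) = 0.325622
t = (3.11 − 3.03)/√[0.325622·(1/18 + 1/35)] = 0.483
df = n₁ + n₂ − 2 = 51
p-value = P(T ≥ 0.483) ≈ 0.3155
Since p ≈ 0.3155 > α = 0.05, fail to reject H0; the data do not provide sufficient evidence against H0.

t = 0.483; fail to reject H0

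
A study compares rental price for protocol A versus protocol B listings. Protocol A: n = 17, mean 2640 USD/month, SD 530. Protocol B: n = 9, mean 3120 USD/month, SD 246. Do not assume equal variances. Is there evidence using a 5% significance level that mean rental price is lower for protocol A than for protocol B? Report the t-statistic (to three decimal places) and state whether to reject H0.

Let group 1 = protocol A, group 2 = protocol B. H0: μ_1 = μ_2; H1: μ_1 < μ_2 (Welch's two-sample t-test, left-tailed).
t = (x̄_1 − x̄_2)/√(s_1²/n_1 + s_2²/n_2) = (2640 − 3120)/√(530²/17 + 246²/9) = -3.148
Welch–Satterthwaite df ≈ 23.79
p-value = P(T ≤ -3.148) ≈ 0.0022
Since p ≈ 0.0022 < α = 0.05, reject H0; the data support H1.

t = -3.148; reject H0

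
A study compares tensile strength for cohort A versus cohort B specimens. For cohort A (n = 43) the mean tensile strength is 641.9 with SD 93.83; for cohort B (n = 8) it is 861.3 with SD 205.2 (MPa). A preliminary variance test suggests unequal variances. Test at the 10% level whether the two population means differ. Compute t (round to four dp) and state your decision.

t = -2.9670; reject H0

Let group 1 = cohort A, group 2 = cohort B. H0: μ_1 = μ_2; H1: μ_1 ≠ μ_2 (Welch's two-sample t-test, two-sided).
t = (x̄_1 − x̄_2)/√(s_1²/n_1 + s_2²/n_2) = (641.9 − 861.3)/√(93.83²/43 + 205.2²/8) = -2.9670
Welch–Satterthwaite df ≈ 7.55
Two-sided p-value ≈ 0.019
Since p ≈ 0.019 < α = 0.1, reject H0; the evidence is statistically significant.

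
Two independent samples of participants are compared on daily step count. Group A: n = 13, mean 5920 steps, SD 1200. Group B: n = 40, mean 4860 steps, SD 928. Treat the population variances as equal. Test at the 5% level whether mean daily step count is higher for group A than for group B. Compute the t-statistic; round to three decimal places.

Let group 1 = group A, group 2 = group B. H0: μ_1 = μ_2; H1: μ_1 > μ_2 (two-sample pooled-variance t-test, right-tailed).
s_p² = [(13−1)·1200² + (40−1)·928²]/(13+40−2) = 997376
t = (5920 − 4860)/√[997376·(1/13 + 1/40)] = 3.325
df = n₁ + n₂ − 2 = 51
p-value = P(T ≥ 3.325) ≈ 0.001
Since p ≈ 0.001 < α = 0.05, reject H0; the data support H1.

3.325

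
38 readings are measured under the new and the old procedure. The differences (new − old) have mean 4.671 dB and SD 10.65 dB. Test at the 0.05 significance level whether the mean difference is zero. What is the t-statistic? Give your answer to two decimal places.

H0: μ_d = 0; H1: μ_d ≠ 0 (paired t-test on the differences, two-sided).
t = d̄/(s_d/√n) = 4.671/(10.65/√38) = 2.70
df = n − 1 = 37
Two-sided p-value ≈ 0.010
Since p ≈ 0.010 < α = 0.05, reject H0; the evidence is statistically significant.

2.70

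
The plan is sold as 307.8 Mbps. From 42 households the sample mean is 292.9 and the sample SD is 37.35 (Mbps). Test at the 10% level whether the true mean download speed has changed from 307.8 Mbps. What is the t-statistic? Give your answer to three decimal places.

-2.585

H0: μ = 307.8; H1: μ ≠ 307.8 (one-sample t-test, two-sided).
t = (x̄ − μ₀)/(s/√n) = (292.9 − 307.8)/(37.35/√42) = -2.585
df = n − 1 = 41
Two-sided p-value ≈ 0.013
Since p ≈ 0.013 < α = 0.1, reject H0; the data support H1.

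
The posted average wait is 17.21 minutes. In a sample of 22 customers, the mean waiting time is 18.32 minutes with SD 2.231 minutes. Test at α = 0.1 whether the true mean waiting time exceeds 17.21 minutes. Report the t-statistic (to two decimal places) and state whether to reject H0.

t = 2.33; reject H0

H0: μ = 17.21; H1: μ > 17.21 (one-sample t-test, right-tailed).
t = (x̄ − μ₀)/(s/√n) = (18.32 − 17.21)/(2.231/√22) = 2.33
df = n − 1 = 21
p-value = P(T ≥ 2.33) ≈ 0.015
Since p ≈ 0.015 < α = 0.1, reject H0; the evidence is statistically significant.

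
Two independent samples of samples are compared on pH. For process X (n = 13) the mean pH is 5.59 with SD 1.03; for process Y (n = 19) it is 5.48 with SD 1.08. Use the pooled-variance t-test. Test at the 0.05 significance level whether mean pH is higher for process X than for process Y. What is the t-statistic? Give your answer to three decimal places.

Let group 1 = process X, group 2 = process Y. H0: μ_1 = μ_2; H1: μ_1 > μ_2 (two-sample pooled-variance t-test, right-tailed).
s_p² = [(13−1)·1.03² + (19−1)·1.08²]/(13+19−2) = 1.1242
t = (5.59 − 5.48)/√[1.1242·(1/13 + 1/19)] = 0.288
df = n₁ + n₂ − 2 = 30
p-value = P(T ≥ 0.288) ≈ 0.388
Since p ≈ 0.388 > α = 0.05, fail to reject H0; the data do not provide sufficient evidence against H0.

0.288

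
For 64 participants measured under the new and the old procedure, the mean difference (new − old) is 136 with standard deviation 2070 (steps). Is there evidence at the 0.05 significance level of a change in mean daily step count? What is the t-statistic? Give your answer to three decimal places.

H0: μ_d = 0; H1: μ_d ≠ 0 (paired t-test on the differences, two-sided).
t = d̄/(s_d/√n) = 136/(2070/√64) = 0.526
df = n − 1 = 63
Two-sided p-value ≈ 0.601
Since p ≈ 0.601 > α = 0.05, fail to reject H0; the evidence is not statistically significant.

0.526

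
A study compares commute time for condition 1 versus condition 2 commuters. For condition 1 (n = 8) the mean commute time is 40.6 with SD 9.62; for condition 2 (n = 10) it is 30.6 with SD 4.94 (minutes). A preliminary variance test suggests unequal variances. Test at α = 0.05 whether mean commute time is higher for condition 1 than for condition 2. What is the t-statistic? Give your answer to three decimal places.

Let group 1 = condition 1, group 2 = condition 2. H0: μ_1 = μ_2; H1: μ_1 > μ_2 (Welch's two-sample t-test, right-tailed).
t = (x̄_1 − x̄_2)/√(s_1²/n_1 + s_2²/n_2) = (40.6 − 30.6)/√(9.62²/8 + 4.94²/10) = 2.672
Welch–Satterthwaite df ≈ 9.92
p-value = P(T ≥ 2.672) ≈ 0.012
Since p ≈ 0.012 < α = 0.05, reject H0; the evidence is statistically significant.

2.672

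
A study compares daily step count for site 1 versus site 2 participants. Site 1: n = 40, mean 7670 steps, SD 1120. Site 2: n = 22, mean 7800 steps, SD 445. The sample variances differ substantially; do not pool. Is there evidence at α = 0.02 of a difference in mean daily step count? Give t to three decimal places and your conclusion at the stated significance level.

t = -0.647; fail to reject H0

Let group 1 = site 1, group 2 = site 2. H0: μ_1 = μ_2; H1: μ_1 ≠ μ_2 (Welch's two-sample t-test, two-sided).
t = (x̄_1 − x̄_2)/√(s_1²/n_1 + s_2²/n_2) = (7670 − 7800)/√(1120²/40 + 445²/22) = -0.647
Welch–Satterthwaite df ≈ 56.03
Two-sided p-value ≈ 0.520
Since p ≈ 0.520 > α = 0.02, fail to reject H0; the data do not provide sufficient evidence against H0.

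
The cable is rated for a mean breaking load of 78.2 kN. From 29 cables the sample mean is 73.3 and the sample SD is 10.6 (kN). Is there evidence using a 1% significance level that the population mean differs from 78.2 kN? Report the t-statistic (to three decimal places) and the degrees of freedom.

H0: μ = 78.2; H1: μ ≠ 78.2 (one-sample t-test, two-sided).
t = (x̄ − μ₀)/(s/√n) = (73.3 − 78.2)/(10.6/√29) = -2.489
df = n − 1 = 28
Two-sided p-value ≈ 0.0190
Since p ≈ 0.0190 > α = 0.01, fail to reject H0; the evidence is not statistically significant.

t = -2.489, df = 28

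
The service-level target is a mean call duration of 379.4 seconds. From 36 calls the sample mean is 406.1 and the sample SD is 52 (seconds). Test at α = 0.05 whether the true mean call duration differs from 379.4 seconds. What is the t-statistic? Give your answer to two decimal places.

H0: μ = 379.4; H1: μ ≠ 379.4 (one-sample t-test, two-sided).
t = (x̄ − μ₀)/(s/√n) = (406.1 − 379.4)/(52/√36) = 3.08
df = n − 1 = 35
Two-sided p-value ≈ 0.0040
Since p ≈ 0.0040 < α = 0.05, reject H0; the evidence is statistically significant.

3.08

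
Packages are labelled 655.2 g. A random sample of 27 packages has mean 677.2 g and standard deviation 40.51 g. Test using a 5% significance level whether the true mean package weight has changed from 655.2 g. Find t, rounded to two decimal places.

2.82

H0: μ = 655.2; H1: μ ≠ 655.2 (one-sample t-test, two-sided).
t = (x̄ − μ₀)/(s/√n) = (677.2 − 655.2)/(40.51/√27) = 2.82
df = n − 1 = 26
Two-sided p-value ≈ 0.009
Since p ≈ 0.009 < α = 0.05, reject H0; the evidence is statistically significant.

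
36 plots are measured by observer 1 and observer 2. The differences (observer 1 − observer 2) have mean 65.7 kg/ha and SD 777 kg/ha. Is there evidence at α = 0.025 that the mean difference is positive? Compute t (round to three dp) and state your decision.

t = 0.507; fail to reject H0

H0: μ_d = 0; H1: μ_d > 0 (paired t-test on the differences, right-tailed).
t = d̄/(s_d/√n) = 65.7/(777/√36) = 0.507
df = n − 1 = 35
p-value = P(T ≥ 0.507) ≈ 0.308
Since p ≈ 0.308 > α = 0.025, fail to reject H0; the evidence is not statistically significant.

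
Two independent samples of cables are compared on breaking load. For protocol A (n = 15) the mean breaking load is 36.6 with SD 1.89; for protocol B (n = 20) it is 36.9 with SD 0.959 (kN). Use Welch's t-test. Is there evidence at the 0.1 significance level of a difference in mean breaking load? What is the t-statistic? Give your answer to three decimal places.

-0.563

Let group 1 = protocol A, group 2 = protocol B. H0: μ_1 = μ_2; H1: μ_1 ≠ μ_2 (Welch's two-sample t-test, two-sided).
t = (x̄_1 − x̄_2)/√(s_1²/n_1 + s_2²/n_2) = (36.6 − 36.9)/√(1.89²/15 + 0.959²/20) = -0.563
Welch–Satterthwaite df ≈ 19.40
Two-sided p-value ≈ 0.5800
Since p ≈ 0.5800 > α = 0.1, fail to reject H0; the evidence is not statistically significant.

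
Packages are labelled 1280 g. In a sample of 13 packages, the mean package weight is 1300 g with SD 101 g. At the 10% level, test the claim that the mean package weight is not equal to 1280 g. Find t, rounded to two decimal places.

0.71

H0: μ = 1280; H1: μ ≠ 1280 (one-sample t-test, two-sided).
t = (x̄ − μ₀)/(s/√n) = (1300 − 1280)/(101/√13) = 0.71
df = n − 1 = 12
Two-sided p-value ≈ 0.4889
Since p ≈ 0.4889 > α = 0.1, fail to reject H0; the evidence is not statistically significant.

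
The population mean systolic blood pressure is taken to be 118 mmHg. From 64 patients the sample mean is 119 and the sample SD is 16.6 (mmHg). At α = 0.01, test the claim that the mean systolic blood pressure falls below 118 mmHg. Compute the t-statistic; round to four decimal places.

H0: μ = 118; H1: μ < 118 (one-sample t-test, left-tailed).
t = (x̄ − μ₀)/(s/√n) = (119 − 118)/(16.6/√64) = 0.4819
df = n − 1 = 63
p-value = P(T ≤ 0.4819) ≈ 0.6842
Since p ≈ 0.6842 > α = 0.01, fail to reject H0; the data do not provide sufficient evidence against H0.

0.4819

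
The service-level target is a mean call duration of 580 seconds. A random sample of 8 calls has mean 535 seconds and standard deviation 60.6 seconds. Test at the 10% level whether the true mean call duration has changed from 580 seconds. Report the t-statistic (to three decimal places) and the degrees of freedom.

H0: μ = 580; H1: μ ≠ 580 (one-sample t-test, two-sided).
t = (x̄ − μ₀)/(s/√n) = (535 − 580)/(60.6/√8) = -2.100
df = n − 1 = 7
Two-sided p-value ≈ 0.074
Since p ≈ 0.074 < α = 0.1, reject H0; the data support H1.

t = -2.100, df = 7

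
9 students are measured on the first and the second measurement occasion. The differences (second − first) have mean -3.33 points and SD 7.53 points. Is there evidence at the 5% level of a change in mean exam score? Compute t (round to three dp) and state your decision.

t = -1.327; fail to reject H0

H0: μ_d = 0; H1: μ_d ≠ 0 (paired t-test on the differences, two-sided).
t = d̄/(s_d/√n) = -3.33/(7.53/√9) = -1.327
df = n − 1 = 8
Two-sided p-value ≈ 0.2212
Since p ≈ 0.2212 > α = 0.05, fail to reject H0; the evidence is not statistically significant.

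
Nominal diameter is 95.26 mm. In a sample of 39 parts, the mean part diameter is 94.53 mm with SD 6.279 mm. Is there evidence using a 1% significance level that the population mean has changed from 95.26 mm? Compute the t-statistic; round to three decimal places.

-0.726

H0: μ = 95.26; H1: μ ≠ 95.26 (one-sample t-test, two-sided).
t = (x̄ − μ₀)/(s/√n) = (94.53 − 95.26)/(6.279/√39) = -0.726
df = n − 1 = 38
Two-sided p-value ≈ 0.4723
Since p ≈ 0.4723 > α = 0.01, fail to reject H0; the data do not provide sufficient evidence against H0.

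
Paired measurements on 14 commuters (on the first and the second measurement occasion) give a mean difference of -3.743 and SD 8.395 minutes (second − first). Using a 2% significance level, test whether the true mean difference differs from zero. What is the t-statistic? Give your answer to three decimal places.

-1.668

H0: μ_d = 0; H1: μ_d ≠ 0 (paired t-test on the differences, two-sided).
t = d̄/(s_d/√n) = -3.743/(8.395/√14) = -1.668
df = n − 1 = 13
Two-sided p-value ≈ 0.119
Since p ≈ 0.119 > α = 0.02, fail to reject H0; the data do not provide sufficient evidence against H0.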